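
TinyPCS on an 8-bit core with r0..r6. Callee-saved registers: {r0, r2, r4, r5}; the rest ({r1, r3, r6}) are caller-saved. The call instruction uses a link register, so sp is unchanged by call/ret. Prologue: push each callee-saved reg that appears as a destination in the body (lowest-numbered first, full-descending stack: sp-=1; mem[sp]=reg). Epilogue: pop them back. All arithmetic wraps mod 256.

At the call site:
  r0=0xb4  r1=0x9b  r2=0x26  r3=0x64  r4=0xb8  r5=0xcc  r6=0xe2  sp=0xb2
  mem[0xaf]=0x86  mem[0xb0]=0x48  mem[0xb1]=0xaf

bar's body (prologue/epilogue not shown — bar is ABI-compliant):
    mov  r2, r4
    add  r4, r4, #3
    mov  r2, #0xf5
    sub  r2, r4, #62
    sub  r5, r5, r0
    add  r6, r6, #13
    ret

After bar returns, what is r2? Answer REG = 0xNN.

prologue: push r2 → mem[0xb1]=0x26, sp=0xb1
prologue: push r4 → mem[0xb0]=0xb8, sp=0xb0
prologue: push r5 → mem[0xaf]=0xcc, sp=0xaf
body[0] mov  r2, r4 → r2=0xb8
body[1] add  r4, r4, #3 → r4=0xbb
body[2] mov  r2, #0xf5 → r2=0xf5
body[3] sub  r2, r4, #62 → r2=0x7d
body[4] sub  r5, r5, r0 → r5=0x18
body[5] add  r6, r6, #13 → r6=0xef
epilogue: pop r5=0xcc, sp=0xb0
epilogue: pop r4=0xb8, sp=0xb1
epilogue: pop r2=0x26, sp=0xb2
r2 is callee-saved → restored

REG = 0x26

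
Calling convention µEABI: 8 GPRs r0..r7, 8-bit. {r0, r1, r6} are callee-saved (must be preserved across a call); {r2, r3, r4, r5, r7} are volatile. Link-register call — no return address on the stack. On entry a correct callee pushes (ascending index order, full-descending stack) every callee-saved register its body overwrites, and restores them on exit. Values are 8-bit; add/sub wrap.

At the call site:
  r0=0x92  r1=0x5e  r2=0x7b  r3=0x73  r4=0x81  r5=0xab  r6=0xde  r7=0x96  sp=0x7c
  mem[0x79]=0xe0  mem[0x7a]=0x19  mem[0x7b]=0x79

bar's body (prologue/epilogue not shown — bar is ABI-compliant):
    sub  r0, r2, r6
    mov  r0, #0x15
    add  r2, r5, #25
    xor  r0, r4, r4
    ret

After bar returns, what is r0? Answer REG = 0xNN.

REG = 0x92

prologue: push r0 → mem[0x7b]=0x92, sp=0x7b
body[0] sub  r0, r2, r6 → r0=0x9d
body[1] mov  r0, #0x15 → r0=0x15
body[2] add  r2, r5, #25 → r2=0xc4
body[3] xor  r0, r4, r4 → r0=0x00
epilogue: pop r0=0x92, sp=0x7c
r0 is callee-saved → restored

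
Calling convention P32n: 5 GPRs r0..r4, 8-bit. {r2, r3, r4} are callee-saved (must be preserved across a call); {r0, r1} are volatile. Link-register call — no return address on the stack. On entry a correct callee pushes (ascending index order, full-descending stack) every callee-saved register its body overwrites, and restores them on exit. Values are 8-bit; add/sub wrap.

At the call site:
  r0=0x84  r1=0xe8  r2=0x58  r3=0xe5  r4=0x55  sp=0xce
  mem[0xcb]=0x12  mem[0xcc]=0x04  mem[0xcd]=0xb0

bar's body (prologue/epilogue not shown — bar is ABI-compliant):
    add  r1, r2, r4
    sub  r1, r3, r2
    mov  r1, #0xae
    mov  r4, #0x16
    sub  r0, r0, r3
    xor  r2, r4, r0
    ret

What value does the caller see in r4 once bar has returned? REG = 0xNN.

prologue: push r2 → mem[0xcd]=0x58, sp=0xcd
prologue: push r4 → mem[0xcc]=0x55, sp=0xcc
body[0] add  r1, r2, r4 → r1=0xad
body[1] sub  r1, r3, r2 → r1=0x8d
body[2] mov  r1, #0xae → r1=0xae
body[3] mov  r4, #0x16 → r4=0x16
body[4] sub  r0, r0, r3 → r0=0x9f
body[5] xor  r2, r4, r0 → r2=0x89
epilogue: pop r4=0x55, sp=0xcd
epilogue: pop r2=0x58, sp=0xce
r4 is callee-saved → restored

REG = 0x55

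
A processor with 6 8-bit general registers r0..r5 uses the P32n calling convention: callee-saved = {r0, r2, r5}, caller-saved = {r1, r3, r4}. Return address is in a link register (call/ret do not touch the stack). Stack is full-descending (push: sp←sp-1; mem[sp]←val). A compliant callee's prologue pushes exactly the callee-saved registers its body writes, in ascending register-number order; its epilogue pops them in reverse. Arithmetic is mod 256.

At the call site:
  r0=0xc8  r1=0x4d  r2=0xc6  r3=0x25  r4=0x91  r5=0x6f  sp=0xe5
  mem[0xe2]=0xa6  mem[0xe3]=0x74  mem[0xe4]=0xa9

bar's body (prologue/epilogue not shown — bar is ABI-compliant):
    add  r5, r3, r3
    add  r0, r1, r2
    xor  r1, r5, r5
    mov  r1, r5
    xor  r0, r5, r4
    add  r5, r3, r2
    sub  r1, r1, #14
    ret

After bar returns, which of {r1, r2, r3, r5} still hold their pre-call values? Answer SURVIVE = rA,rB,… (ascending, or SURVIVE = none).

SURVIVE = r2,r3,r5

prologue: push r0 → mem[0xe4]=0xc8, sp=0xe4
prologue: push r5 → mem[0xe3]=0x6f, sp=0xe3
body[0] add  r5, r3, r3 → r5=0x4a
body[1] add  r0, r1, r2 → r0=0x13
body[2] xor  r1, r5, r5 → r1=0x00
body[3] mov  r1, r5 → r1=0x4a
body[4] xor  r0, r5, r4 → r0=0xdb
body[5] add  r5, r3, r2 → r5=0xeb
body[6] sub  r1, r1, #14 → r1=0x3c
epilogue: pop r5=0x6f, sp=0xe4
epilogue: pop r0=0xc8, sp=0xe5
r1: caller-saved, written=True
r2: callee-saved, written=False
r3: caller-saved, written=False
r5: callee-saved, written=True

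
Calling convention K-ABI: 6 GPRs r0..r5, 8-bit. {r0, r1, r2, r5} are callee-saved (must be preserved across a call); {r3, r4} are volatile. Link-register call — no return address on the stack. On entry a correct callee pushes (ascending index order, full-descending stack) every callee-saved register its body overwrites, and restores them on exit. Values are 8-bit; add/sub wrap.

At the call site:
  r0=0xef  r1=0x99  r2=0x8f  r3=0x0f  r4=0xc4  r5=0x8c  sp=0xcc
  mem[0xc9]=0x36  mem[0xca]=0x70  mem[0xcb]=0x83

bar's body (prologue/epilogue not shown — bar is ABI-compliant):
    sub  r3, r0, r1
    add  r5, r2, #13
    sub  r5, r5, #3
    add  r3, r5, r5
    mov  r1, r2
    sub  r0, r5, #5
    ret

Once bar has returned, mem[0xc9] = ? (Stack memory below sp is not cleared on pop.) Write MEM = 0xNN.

prologue: push r0 -> mem[0xcb]=0xef, sp=0xcb
prologue: push r1 -> mem[0xca]=0x99, sp=0xca
prologue: push r5 -> mem[0xc9]=0x8c, sp=0xc9
body[0] sub  r3, r0, r1 -> r3=0x56
body[1] add  r5, r2, #13 -> r5=0x9c
body[2] sub  r5, r5, #3 -> r5=0x99
body[3] add  r3, r5, r5 -> r3=0x32
body[4] mov  r1, r2 -> r1=0x8f
body[5] sub  r0, r5, #5 -> r0=0x94
epilogue: pop r5=0x8c, sp=0xca
epilogue: pop r1=0x99, sp=0xcb
epilogue: pop r0=0xef, sp=0xcc
prologue pushed ['r0', 'r1', 'r5'] at ['0xcb', '0xca', '0xc9']

MEM = 0x8c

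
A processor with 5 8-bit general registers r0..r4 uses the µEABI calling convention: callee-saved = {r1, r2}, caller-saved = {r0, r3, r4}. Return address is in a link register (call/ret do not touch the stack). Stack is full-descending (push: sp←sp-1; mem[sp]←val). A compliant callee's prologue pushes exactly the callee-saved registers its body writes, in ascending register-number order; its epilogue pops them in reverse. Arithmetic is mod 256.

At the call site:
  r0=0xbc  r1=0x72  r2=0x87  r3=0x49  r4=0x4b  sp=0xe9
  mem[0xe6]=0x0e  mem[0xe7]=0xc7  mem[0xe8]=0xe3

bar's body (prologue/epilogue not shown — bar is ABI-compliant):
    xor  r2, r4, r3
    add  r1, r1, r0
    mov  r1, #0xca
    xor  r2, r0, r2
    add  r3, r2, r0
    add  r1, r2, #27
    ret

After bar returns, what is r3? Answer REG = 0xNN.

prologue: push r1 -> mem[0xe8]=0x72, sp=0xe8
prologue: push r2 -> mem[0xe7]=0x87, sp=0xe7
body[0] xor  r2, r4, r3 -> r2=0x02
body[1] add  r1, r1, r0 -> r1=0x2e
body[2] mov  r1, #0xca -> r1=0xca
body[3] xor  r2, r0, r2 -> r2=0xbe
body[4] add  r3, r2, r0 -> r3=0x7a
body[5] add  r1, r2, #27 -> r1=0xd9
epilogue: pop r2=0x87, sp=0xe8
epilogue: pop r1=0x72, sp=0xe9
r3 is caller-saved -> body value

REG = 0x7a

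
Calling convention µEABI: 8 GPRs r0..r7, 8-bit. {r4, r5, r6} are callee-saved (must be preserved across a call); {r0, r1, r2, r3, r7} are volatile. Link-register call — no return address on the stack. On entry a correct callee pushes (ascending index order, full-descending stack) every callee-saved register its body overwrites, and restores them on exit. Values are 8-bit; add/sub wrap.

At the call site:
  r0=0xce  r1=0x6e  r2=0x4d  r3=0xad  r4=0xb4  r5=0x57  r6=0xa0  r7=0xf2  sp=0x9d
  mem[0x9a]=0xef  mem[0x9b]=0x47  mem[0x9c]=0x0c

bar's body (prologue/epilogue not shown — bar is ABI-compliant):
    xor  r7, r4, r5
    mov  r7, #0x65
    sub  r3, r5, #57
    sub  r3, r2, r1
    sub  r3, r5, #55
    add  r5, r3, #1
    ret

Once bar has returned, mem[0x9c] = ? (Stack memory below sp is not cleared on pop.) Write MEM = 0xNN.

prologue: push r5 → mem[0x9c]=0x57, sp=0x9c
body[0] xor  r7, r4, r5 → r7=0xe3
body[1] mov  r7, #0x65 → r7=0x65
body[2] sub  r3, r5, #57 → r3=0x1e
body[3] sub  r3, r2, r1 → r3=0xdf
body[4] sub  r3, r5, #55 → r3=0x20
body[5] add  r5, r3, #1 → r5=0x21
epilogue: pop r5=0x57, sp=0x9d
prologue pushed ['r5'] at ['0x9c']

MEM = 0x57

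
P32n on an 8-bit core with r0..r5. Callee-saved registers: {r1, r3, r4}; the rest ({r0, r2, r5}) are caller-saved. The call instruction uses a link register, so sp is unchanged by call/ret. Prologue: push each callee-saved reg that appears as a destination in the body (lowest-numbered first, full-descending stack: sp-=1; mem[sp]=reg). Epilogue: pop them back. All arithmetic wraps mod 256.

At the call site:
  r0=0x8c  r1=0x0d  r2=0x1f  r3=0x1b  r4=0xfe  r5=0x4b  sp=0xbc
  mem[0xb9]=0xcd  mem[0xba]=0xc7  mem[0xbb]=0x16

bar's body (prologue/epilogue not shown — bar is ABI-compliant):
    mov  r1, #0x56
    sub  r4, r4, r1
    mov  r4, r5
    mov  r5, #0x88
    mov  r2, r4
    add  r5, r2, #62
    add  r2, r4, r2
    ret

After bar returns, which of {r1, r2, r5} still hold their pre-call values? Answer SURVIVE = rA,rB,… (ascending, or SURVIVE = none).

SURVIVE = r1

prologue: push r1 → mem[0xbb]=0x0d, sp=0xbb
prologue: push r4 → mem[0xba]=0xfe, sp=0xba
body[0] mov  r1, #0x56 → r1=0x56
body[1] sub  r4, r4, r1 → r4=0xa8
body[2] mov  r4, r5 → r4=0x4b
body[3] mov  r5, #0x88 → r5=0x88
body[4] mov  r2, r4 → r2=0x4b
body[5] add  r5, r2, #62 → r5=0x89
body[6] add  r2, r4, r2 → r2=0x96
epilogue: pop r4=0xfe, sp=0xbb
epilogue: pop r1=0x0d, sp=0xbc
r1: callee-saved, written=True
r2: caller-saved, written=True
r5: caller-saved, written=True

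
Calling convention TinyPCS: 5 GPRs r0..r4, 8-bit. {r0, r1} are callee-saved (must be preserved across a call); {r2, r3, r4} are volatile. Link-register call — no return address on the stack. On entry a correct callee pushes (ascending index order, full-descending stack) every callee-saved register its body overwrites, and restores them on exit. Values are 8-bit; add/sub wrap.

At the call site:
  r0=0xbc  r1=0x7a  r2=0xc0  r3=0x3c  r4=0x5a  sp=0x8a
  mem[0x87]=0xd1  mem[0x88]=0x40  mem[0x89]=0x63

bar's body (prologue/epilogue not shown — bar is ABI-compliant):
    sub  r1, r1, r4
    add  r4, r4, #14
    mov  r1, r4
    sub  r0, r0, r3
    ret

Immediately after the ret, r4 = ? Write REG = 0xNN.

REG = 0x68

prologue: push r0 → mem[0x89]=0xbc, sp=0x89
prologue: push r1 → mem[0x88]=0x7a, sp=0x88
body[0] sub  r1, r1, r4 → r1=0x20
body[1] add  r4, r4, #14 → r4=0x68
body[2] mov  r1, r4 → r1=0x68
body[3] sub  r0, r0, r3 → r0=0x80
epilogue: pop r1=0x7a, sp=0x89
epilogue: pop r0=0xbc, sp=0x8a
r4 is caller-saved → body value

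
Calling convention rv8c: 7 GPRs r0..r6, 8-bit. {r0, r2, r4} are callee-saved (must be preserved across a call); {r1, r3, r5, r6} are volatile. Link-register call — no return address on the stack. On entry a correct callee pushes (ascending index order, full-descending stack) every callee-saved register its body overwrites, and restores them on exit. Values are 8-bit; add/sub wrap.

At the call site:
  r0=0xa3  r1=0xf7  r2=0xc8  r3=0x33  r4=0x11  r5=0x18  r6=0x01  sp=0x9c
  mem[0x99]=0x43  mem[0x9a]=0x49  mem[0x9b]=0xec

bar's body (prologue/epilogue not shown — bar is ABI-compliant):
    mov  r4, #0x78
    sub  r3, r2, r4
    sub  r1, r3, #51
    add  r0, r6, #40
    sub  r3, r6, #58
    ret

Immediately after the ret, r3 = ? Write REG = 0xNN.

prologue: push r0 -> mem[0x9b]=0xa3, sp=0x9b
prologue: push r4 -> mem[0x9a]=0x11, sp=0x9a
body[0] mov  r4, #0x78 -> r4=0x78
body[1] sub  r3, r2, r4 -> r3=0x50
body[2] sub  r1, r3, #51 -> r1=0x1d
body[3] add  r0, r6, #40 -> r0=0x29
body[4] sub  r3, r6, #58 -> r3=0xc7
epilogue: pop r4=0x11, sp=0x9b
epilogue: pop r0=0xa3, sp=0x9c
r3 is caller-saved -> body value

REG = 0xc7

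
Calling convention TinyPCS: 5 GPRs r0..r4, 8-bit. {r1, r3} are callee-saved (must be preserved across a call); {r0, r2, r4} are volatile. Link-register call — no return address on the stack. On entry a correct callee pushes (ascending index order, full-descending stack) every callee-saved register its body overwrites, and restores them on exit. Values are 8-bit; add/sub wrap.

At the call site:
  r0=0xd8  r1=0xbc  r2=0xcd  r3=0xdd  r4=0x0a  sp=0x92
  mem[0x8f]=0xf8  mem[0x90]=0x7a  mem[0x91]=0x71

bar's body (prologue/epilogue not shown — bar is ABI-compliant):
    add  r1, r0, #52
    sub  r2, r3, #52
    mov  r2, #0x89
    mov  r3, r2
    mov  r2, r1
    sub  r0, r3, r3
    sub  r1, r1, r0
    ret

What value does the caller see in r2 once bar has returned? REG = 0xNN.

REG = 0x0c

prologue: push r1 → mem[0x91]=0xbc, sp=0x91
prologue: push r3 → mem[0x90]=0xdd, sp=0x90
body[0] add  r1, r0, #52 → r1=0x0c
body[1] sub  r2, r3, #52 → r2=0xa9
body[2] mov  r2, #0x89 → r2=0x89
body[3] mov  r3, r2 → r3=0x89
body[4] mov  r2, r1 → r2=0x0c
body[5] sub  r0, r3, r3 → r0=0x00
body[6] sub  r1, r1, r0 → r1=0x0c
epilogue: pop r3=0xdd, sp=0x91
epilogue: pop r1=0xbc, sp=0x92
r2 is caller-saved → body value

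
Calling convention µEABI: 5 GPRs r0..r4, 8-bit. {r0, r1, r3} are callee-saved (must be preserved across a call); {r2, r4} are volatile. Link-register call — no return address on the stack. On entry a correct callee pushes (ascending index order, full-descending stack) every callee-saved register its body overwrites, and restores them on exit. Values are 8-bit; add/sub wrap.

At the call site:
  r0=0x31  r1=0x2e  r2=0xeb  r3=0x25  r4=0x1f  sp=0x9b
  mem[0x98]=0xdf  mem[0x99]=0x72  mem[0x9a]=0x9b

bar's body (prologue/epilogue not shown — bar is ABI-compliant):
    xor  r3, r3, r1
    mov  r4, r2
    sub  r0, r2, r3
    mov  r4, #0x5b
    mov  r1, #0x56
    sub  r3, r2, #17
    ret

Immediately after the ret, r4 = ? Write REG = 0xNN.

REG = 0x5b

prologue: push r0 → mem[0x9a]=0x31, sp=0x9a
prologue: push r1 → mem[0x99]=0x2e, sp=0x99
prologue: push r3 → mem[0x98]=0x25, sp=0x98
body[0] xor  r3, r3, r1 → r3=0x0b
body[1] mov  r4, r2 → r4=0xeb
body[2] sub  r0, r2, r3 → r0=0xe0
body[3] mov  r4, #0x5b → r4=0x5b
body[4] mov  r1, #0x56 → r1=0x56
body[5] sub  r3, r2, #17 → r3=0xda
epilogue: pop r3=0x25, sp=0x99
epilogue: pop r1=0x2e, sp=0x9a
epilogue: pop r0=0x31, sp=0x9b
r4 is caller-saved → body value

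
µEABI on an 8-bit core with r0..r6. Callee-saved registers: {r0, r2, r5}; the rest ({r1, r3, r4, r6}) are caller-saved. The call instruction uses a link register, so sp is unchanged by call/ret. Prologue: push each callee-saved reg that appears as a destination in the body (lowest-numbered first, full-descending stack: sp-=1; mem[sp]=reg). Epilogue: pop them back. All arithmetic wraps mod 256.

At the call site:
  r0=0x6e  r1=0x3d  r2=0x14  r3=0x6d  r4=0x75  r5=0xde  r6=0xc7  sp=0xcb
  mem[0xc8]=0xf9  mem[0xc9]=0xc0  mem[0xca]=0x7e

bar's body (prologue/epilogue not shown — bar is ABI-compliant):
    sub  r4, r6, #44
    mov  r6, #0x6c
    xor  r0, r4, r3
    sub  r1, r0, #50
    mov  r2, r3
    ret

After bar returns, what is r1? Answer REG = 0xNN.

REG = 0xc4

prologue: push r0 -> mem[0xca]=0x6e, sp=0xca
prologue: push r2 -> mem[0xc9]=0x14, sp=0xc9
body[0] sub  r4, r6, #44 -> r4=0x9b
body[1] mov  r6, #0x6c -> r6=0x6c
body[2] xor  r0, r4, r3 -> r0=0xf6
body[3] sub  r1, r0, #50 -> r1=0xc4
body[4] mov  r2, r3 -> r2=0x6d
epilogue: pop r2=0x14, sp=0xca
epilogue: pop r0=0x6e, sp=0xcb
r1 is caller-saved -> body value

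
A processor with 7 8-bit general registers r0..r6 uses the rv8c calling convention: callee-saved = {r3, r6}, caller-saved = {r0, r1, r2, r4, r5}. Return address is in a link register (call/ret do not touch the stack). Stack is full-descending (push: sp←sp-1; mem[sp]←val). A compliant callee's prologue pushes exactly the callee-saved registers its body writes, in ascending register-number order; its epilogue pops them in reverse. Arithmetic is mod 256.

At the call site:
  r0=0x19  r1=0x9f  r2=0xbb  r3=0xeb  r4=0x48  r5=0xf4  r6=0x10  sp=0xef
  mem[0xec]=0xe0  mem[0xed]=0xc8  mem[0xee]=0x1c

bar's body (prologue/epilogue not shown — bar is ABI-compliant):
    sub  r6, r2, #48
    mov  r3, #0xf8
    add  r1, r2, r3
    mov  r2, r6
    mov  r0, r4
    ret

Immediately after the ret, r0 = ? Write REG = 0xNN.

REG = 0x48

prologue: push r3 → mem[0xee]=0xeb, sp=0xee
prologue: push r6 → mem[0xed]=0x10, sp=0xed
body[0] sub  r6, r2, #48 → r6=0x8b
body[1] mov  r3, #0xf8 → r3=0xf8
body[2] add  r1, r2, r3 → r1=0xb3
body[3] mov  r2, r6 → r2=0x8b
body[4] mov  r0, r4 → r0=0x48
epilogue: pop r6=0x10, sp=0xee
epilogue: pop r3=0xeb, sp=0xef
r0 is caller-saved → body value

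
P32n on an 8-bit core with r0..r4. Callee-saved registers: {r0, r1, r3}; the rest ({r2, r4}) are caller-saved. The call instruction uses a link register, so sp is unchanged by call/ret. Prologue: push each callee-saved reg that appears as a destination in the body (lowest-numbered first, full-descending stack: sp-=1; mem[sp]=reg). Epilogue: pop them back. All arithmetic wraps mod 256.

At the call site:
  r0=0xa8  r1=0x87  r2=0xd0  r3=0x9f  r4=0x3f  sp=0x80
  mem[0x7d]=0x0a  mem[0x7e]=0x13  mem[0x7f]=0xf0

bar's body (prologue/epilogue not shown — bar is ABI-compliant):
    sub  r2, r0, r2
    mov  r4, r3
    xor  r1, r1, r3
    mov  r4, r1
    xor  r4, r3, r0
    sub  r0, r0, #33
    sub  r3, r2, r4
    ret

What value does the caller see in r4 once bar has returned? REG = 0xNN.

REG = 0x37

prologue: push r0 -> mem[0x7f]=0xa8, sp=0x7f
prologue: push r1 -> mem[0x7e]=0x87, sp=0x7e
prologue: push r3 -> mem[0x7d]=0x9f, sp=0x7d
body[0] sub  r2, r0, r2 -> r2=0xd8
body[1] mov  r4, r3 -> r4=0x9f
body[2] xor  r1, r1, r3 -> r1=0x18
body[3] mov  r4, r1 -> r4=0x18
body[4] xor  r4, r3, r0 -> r4=0x37
body[5] sub  r0, r0, #33 -> r0=0x87
body[6] sub  r3, r2, r4 -> r3=0xa1
epilogue: pop r3=0x9f, sp=0x7e
epilogue: pop r1=0x87, sp=0x7f
epilogue: pop r0=0xa8, sp=0x80
r4 is caller-saved -> body value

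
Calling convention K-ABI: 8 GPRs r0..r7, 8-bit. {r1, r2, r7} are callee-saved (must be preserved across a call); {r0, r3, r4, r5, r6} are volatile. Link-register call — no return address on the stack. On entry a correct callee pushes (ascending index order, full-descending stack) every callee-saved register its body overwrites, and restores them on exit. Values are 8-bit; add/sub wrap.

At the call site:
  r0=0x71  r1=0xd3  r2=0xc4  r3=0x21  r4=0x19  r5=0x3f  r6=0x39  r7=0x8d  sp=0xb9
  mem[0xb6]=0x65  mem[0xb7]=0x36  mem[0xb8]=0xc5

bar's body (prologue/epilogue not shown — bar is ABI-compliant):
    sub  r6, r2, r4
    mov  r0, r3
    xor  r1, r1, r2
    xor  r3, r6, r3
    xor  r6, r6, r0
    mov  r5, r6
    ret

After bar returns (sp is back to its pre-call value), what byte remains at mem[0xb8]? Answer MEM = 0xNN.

MEM = 0xd3

prologue: push r1 → mem[0xb8]=0xd3, sp=0xb8
body[0] sub  r6, r2, r4 → r6=0xab
body[1] mov  r0, r3 → r0=0x21
body[2] xor  r1, r1, r2 → r1=0x17
body[3] xor  r3, r6, r3 → r3=0x8a
body[4] xor  r6, r6, r0 → r6=0x8a
body[5] mov  r5, r6 → r5=0x8a
epilogue: pop r1=0xd3, sp=0xb9
prologue pushed ['r1'] at ['0xb8']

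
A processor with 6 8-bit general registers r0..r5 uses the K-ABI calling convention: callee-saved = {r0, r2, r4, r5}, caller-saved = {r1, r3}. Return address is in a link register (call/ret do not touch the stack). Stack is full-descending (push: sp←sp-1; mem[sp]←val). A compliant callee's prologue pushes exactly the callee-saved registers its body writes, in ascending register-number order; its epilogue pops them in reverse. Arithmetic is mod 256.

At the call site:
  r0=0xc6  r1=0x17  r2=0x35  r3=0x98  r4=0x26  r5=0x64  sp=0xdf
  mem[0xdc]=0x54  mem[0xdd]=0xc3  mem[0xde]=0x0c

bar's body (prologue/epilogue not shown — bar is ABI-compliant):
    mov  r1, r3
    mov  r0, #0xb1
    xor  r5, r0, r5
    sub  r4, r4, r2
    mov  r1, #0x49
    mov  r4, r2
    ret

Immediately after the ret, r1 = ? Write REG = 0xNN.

REG = 0x49

prologue: push r0 → mem[0xde]=0xc6, sp=0xde
prologue: push r4 → mem[0xdd]=0x26, sp=0xdd
prologue: push r5 → mem[0xdc]=0x64, sp=0xdc
body[0] mov  r1, r3 → r1=0x98
body[1] mov  r0, #0xb1 → r0=0xb1
body[2] xor  r5, r0, r5 → r5=0xd5
body[3] sub  r4, r4, r2 → r4=0xf1
body[4] mov  r1, #0x49 → r1=0x49
body[5] mov  r4, r2 → r4=0x35
epilogue: pop r5=0x64, sp=0xdd
epilogue: pop r4=0x26, sp=0xde
epilogue: pop r0=0xc6, sp=0xdf
r1 is caller-saved → body value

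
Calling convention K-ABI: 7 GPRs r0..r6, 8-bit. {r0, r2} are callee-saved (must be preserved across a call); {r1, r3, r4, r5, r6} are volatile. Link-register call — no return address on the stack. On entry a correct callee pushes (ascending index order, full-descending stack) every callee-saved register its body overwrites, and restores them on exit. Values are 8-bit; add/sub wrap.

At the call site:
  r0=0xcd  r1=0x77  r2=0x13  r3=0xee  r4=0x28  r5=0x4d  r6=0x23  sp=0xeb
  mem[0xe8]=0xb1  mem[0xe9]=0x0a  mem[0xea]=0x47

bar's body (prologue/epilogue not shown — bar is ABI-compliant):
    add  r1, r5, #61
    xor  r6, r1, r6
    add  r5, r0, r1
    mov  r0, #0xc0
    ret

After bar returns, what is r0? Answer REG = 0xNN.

prologue: push r0 -> mem[0xea]=0xcd, sp=0xea
body[0] add  r1, r5, #61 -> r1=0x8a
body[1] xor  r6, r1, r6 -> r6=0xa9
body[2] add  r5, r0, r1 -> r5=0x57
body[3] mov  r0, #0xc0 -> r0=0xc0
epilogue: pop r0=0xcd, sp=0xeb
r0 is callee-saved -> restored

REG = 0xcd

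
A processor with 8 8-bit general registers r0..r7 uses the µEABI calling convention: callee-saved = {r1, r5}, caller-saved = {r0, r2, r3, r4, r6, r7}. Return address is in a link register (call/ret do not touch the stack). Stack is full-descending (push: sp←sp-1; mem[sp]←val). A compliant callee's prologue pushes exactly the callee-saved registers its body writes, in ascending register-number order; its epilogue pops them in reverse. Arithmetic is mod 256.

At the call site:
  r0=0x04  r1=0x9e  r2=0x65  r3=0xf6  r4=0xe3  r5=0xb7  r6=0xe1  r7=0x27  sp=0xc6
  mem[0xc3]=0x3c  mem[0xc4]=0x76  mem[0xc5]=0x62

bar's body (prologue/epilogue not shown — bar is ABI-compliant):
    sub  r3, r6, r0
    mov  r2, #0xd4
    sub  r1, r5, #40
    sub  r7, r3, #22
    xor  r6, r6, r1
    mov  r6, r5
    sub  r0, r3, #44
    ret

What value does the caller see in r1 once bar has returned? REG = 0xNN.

prologue: push r1 -> mem[0xc5]=0x9e, sp=0xc5
body[0] sub  r3, r6, r0 -> r3=0xdd
body[1] mov  r2, #0xd4 -> r2=0xd4
body[2] sub  r1, r5, #40 -> r1=0x8f
body[3] sub  r7, r3, #22 -> r7=0xc7
body[4] xor  r6, r6, r1 -> r6=0x6e
body[5] mov  r6, r5 -> r6=0xb7
body[6] sub  r0, r3, #44 -> r0=0xb1
epilogue: pop r1=0x9e, sp=0xc6
r1 is callee-saved -> restored

REG = 0x9e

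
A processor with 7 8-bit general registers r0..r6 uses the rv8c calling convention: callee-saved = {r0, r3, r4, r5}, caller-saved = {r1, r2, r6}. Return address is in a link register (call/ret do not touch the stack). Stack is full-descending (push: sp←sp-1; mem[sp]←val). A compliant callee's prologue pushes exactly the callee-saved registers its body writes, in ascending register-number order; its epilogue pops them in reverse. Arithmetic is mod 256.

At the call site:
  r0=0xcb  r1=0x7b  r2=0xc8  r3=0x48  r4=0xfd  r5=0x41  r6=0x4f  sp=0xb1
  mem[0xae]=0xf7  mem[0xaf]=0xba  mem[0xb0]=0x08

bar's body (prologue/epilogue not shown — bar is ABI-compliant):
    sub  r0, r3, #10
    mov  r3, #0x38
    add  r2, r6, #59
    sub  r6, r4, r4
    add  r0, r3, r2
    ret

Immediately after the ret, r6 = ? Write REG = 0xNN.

REG = 0x00

prologue: push r0 → mem[0xb0]=0xcb, sp=0xb0
prologue: push r3 → mem[0xaf]=0x48, sp=0xaf
body[0] sub  r0, r3, #10 → r0=0x3e
body[1] mov  r3, #0x38 → r3=0x38
body[2] add  r2, r6, #59 → r2=0x8a
body[3] sub  r6, r4, r4 → r6=0x00
body[4] add  r0, r3, r2 → r0=0xc2
epilogue: pop r3=0x48, sp=0xb0
epilogue: pop r0=0xcb, sp=0xb1
r6 is caller-saved → body value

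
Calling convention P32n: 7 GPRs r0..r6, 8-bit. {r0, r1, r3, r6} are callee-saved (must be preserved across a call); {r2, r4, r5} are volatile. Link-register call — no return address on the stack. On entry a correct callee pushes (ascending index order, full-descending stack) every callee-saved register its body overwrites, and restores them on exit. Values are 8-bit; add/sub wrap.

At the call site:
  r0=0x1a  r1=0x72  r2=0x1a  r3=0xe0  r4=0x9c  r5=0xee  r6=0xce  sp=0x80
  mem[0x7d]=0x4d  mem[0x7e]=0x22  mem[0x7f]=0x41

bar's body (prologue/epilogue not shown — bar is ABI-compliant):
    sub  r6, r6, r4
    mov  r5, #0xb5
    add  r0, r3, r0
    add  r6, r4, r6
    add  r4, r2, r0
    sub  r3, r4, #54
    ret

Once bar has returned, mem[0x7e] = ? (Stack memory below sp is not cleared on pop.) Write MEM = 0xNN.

MEM = 0xe0

prologue: push r0 → mem[0x7f]=0x1a, sp=0x7f
prologue: push r3 → mem[0x7e]=0xe0, sp=0x7e
prologue: push r6 → mem[0x7d]=0xce, sp=0x7d
body[0] sub  r6, r6, r4 → r6=0x32
body[1] mov  r5, #0xb5 → r5=0xb5
body[2] add  r0, r3, r0 → r0=0xfa
body[3] add  r6, r4, r6 → r6=0xce
body[4] add  r4, r2, r0 → r4=0x14
body[5] sub  r3, r4, #54 → r3=0xde
epilogue: pop r6=0xce, sp=0x7e
epilogue: pop r3=0xe0, sp=0x7f
epilogue: pop r0=0x1a, sp=0x80
prologue pushed ['r0', 'r3', 'r6'] at ['0x7f', '0x7e', '0x7d']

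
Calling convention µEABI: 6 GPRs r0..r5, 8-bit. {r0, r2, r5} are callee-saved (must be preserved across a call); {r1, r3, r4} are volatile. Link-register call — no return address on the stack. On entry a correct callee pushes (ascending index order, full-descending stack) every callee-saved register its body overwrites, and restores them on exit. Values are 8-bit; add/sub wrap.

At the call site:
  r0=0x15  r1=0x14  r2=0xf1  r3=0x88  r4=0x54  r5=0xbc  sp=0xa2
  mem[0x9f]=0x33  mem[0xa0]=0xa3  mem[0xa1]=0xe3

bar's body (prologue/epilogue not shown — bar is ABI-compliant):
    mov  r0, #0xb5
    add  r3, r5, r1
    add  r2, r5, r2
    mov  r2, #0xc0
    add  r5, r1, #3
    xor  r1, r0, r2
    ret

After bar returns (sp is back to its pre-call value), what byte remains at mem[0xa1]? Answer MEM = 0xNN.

MEM = 0x15

prologue: push r0 -> mem[0xa1]=0x15, sp=0xa1
prologue: push r2 -> mem[0xa0]=0xf1, sp=0xa0
prologue: push r5 -> mem[0x9f]=0xbc, sp=0x9f
body[0] mov  r0, #0xb5 -> r0=0xb5
body[1] add  r3, r5, r1 -> r3=0xd0
body[2] add  r2, r5, r2 -> r2=0xad
body[3] mov  r2, #0xc0 -> r2=0xc0
body[4] add  r5, r1, #3 -> r5=0x17
body[5] xor  r1, r0, r2 -> r1=0x75
epilogue: pop r5=0xbc, sp=0xa0
epilogue: pop r2=0xf1, sp=0xa1
epilogue: pop r0=0x15, sp=0xa2
prologue pushed ['r0', 'r2', 'r5'] at ['0xa1', '0xa0', '0x9f']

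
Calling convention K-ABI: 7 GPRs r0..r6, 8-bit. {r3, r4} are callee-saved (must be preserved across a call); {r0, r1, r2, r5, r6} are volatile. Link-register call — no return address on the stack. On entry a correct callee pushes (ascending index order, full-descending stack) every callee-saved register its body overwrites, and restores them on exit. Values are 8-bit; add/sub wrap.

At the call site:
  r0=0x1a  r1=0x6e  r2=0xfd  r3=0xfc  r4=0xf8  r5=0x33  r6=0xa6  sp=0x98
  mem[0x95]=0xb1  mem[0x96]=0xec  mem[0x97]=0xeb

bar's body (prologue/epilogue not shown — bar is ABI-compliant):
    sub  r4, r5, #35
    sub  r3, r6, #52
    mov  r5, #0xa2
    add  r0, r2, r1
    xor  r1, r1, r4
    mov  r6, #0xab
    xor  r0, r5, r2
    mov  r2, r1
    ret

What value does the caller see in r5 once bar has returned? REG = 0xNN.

prologue: push r3 -> mem[0x97]=0xfc, sp=0x97
prologue: push r4 -> mem[0x96]=0xf8, sp=0x96
body[0] sub  r4, r5, #35 -> r4=0x10
body[1] sub  r3, r6, #52 -> r3=0x72
body[2] mov  r5, #0xa2 -> r5=0xa2
body[3] add  r0, r2, r1 -> r0=0x6b
body[4] xor  r1, r1, r4 -> r1=0x7e
body[5] mov  r6, #0xab -> r6=0xab
body[6] xor  r0, r5, r2 -> r0=0x5f
body[7] mov  r2, r1 -> r2=0x7e
epilogue: pop r4=0xf8, sp=0x97
epilogue: pop r3=0xfc, sp=0x98
r5 is caller-saved -> body value

REG = 0xa2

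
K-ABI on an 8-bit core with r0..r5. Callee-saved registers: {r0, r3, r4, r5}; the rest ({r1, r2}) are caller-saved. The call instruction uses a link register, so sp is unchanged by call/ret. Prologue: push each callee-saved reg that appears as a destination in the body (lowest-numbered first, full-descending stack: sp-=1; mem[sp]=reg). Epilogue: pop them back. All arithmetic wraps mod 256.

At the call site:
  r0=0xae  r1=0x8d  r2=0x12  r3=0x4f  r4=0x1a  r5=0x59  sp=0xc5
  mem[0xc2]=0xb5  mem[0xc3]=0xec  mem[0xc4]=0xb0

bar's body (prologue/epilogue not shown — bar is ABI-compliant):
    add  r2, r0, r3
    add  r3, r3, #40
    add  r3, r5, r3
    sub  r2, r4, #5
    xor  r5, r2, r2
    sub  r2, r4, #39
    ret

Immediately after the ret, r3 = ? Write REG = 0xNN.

prologue: push r3 → mem[0xc4]=0x4f, sp=0xc4
prologue: push r5 → mem[0xc3]=0x59, sp=0xc3
body[0] add  r2, r0, r3 → r2=0xfd
body[1] add  r3, r3, #40 → r3=0x77
body[2] add  r3, r5, r3 → r3=0xd0
body[3] sub  r2, r4, #5 → r2=0x15
body[4] xor  r5, r2, r2 → r5=0x00
body[5] sub  r2, r4, #39 → r2=0xf3
epilogue: pop r5=0x59, sp=0xc4
epilogue: pop r3=0x4f, sp=0xc5
r3 is callee-saved → restored

REG = 0x4f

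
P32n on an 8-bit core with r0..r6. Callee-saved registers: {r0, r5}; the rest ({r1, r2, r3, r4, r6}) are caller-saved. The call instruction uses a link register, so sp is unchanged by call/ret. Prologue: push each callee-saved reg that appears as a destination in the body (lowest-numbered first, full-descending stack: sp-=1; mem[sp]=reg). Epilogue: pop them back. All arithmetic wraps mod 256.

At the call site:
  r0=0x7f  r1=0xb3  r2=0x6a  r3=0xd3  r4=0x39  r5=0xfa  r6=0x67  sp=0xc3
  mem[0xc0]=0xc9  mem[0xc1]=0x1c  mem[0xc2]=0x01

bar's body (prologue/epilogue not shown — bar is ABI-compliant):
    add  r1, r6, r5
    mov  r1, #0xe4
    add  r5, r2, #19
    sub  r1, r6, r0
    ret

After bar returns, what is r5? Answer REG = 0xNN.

REG = 0xfa

prologue: push r5 -> mem[0xc2]=0xfa, sp=0xc2
body[0] add  r1, r6, r5 -> r1=0x61
body[1] mov  r1, #0xe4 -> r1=0xe4
body[2] add  r5, r2, #19 -> r5=0x7d
body[3] sub  r1, r6, r0 -> r1=0xe8
epilogue: pop r5=0xfa, sp=0xc3
r5 is callee-saved -> restored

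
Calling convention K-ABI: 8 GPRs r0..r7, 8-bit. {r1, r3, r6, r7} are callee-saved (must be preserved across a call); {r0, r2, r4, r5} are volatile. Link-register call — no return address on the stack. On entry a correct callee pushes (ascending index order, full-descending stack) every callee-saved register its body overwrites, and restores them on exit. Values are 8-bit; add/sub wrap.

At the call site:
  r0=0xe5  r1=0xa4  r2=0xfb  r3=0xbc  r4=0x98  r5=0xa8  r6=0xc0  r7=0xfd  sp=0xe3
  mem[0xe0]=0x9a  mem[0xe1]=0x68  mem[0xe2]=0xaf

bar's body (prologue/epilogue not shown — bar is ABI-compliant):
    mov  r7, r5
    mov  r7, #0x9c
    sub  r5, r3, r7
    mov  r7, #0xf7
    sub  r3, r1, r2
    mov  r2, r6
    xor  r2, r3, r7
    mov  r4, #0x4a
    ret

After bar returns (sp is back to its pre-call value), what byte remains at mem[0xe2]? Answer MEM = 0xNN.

prologue: push r3 -> mem[0xe2]=0xbc, sp=0xe2
prologue: push r7 -> mem[0xe1]=0xfd, sp=0xe1
body[0] mov  r7, r5 -> r7=0xa8
body[1] mov  r7, #0x9c -> r7=0x9c
body[2] sub  r5, r3, r7 -> r5=0x20
body[3] mov  r7, #0xf7 -> r7=0xf7
body[4] sub  r3, r1, r2 -> r3=0xa9
body[5] mov  r2, r6 -> r2=0xc0
body[6] xor  r2, r3, r7 -> r2=0x5e
body[7] mov  r4, #0x4a -> r4=0x4a
epilogue: pop r7=0xfd, sp=0xe2
epilogue: pop r3=0xbc, sp=0xe3
prologue pushed ['r3', 'r7'] at ['0xe2', '0xe1']

MEM = 0xbc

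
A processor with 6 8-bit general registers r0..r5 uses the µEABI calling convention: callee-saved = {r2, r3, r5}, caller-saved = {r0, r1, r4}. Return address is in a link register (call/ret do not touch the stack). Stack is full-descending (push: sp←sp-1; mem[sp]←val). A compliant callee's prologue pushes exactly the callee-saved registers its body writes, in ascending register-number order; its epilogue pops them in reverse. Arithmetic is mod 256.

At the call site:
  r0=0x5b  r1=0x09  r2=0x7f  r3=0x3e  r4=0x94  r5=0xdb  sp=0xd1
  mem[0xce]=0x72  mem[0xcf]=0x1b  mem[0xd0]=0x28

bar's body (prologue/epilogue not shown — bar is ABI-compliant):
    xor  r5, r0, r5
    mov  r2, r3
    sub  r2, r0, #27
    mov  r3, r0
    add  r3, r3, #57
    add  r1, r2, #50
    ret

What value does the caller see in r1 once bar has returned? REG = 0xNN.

prologue: push r2 -> mem[0xd0]=0x7f, sp=0xd0
prologue: push r3 -> mem[0xcf]=0x3e, sp=0xcf
prologue: push r5 -> mem[0xce]=0xdb, sp=0xce
body[0] xor  r5, r0, r5 -> r5=0x80
body[1] mov  r2, r3 -> r2=0x3e
body[2] sub  r2, r0, #27 -> r2=0x40
body[3] mov  r3, r0 -> r3=0x5b
body[4] add  r3, r3, #57 -> r3=0x94
body[5] add  r1, r2, #50 -> r1=0x72
epilogue: pop r5=0xdb, sp=0xcf
epilogue: pop r3=0x3e, sp=0xd0
epilogue: pop r2=0x7f, sp=0xd1
r1 is caller-saved -> body value

REG = 0x72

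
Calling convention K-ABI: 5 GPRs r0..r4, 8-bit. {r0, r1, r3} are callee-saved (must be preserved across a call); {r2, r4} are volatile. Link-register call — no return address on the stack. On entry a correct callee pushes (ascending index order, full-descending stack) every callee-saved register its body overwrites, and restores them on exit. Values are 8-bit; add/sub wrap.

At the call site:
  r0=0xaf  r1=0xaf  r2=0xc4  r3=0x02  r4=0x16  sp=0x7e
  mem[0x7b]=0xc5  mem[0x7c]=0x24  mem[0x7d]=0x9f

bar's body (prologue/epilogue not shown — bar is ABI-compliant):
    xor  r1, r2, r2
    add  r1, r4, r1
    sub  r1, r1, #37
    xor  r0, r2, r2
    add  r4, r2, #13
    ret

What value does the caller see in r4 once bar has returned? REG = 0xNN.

prologue: push r0 -> mem[0x7d]=0xaf, sp=0x7d
prologue: push r1 -> mem[0x7c]=0xaf, sp=0x7c
body[0] xor  r1, r2, r2 -> r1=0x00
body[1] add  r1, r4, r1 -> r1=0x16
body[2] sub  r1, r1, #37 -> r1=0xf1
body[3] xor  r0, r2, r2 -> r0=0x00
body[4] add  r4, r2, #13 -> r4=0xd1
epilogue: pop r1=0xaf, sp=0x7d
epilogue: pop r0=0xaf, sp=0x7e
r4 is caller-saved -> body value

REG = 0xd1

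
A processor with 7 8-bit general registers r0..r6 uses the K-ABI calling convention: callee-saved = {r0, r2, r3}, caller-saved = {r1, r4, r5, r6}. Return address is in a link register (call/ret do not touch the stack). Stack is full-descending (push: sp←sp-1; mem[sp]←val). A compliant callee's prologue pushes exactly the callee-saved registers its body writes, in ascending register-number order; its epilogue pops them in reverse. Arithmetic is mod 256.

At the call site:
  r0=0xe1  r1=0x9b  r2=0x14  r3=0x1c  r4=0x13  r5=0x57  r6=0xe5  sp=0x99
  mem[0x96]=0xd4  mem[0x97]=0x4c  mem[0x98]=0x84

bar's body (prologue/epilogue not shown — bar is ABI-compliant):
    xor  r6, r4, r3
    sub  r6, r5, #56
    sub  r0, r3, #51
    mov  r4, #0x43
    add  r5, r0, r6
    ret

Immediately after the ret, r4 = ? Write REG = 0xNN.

prologue: push r0 → mem[0x98]=0xe1, sp=0x98
body[0] xor  r6, r4, r3 → r6=0x0f
body[1] sub  r6, r5, #56 → r6=0x1f
body[2] sub  r0, r3, #51 → r0=0xe9
body[3] mov  r4, #0x43 → r4=0x43
body[4] add  r5, r0, r6 → r5=0x08
epilogue: pop r0=0xe1, sp=0x99
r4 is caller-saved → body value

REG = 0x43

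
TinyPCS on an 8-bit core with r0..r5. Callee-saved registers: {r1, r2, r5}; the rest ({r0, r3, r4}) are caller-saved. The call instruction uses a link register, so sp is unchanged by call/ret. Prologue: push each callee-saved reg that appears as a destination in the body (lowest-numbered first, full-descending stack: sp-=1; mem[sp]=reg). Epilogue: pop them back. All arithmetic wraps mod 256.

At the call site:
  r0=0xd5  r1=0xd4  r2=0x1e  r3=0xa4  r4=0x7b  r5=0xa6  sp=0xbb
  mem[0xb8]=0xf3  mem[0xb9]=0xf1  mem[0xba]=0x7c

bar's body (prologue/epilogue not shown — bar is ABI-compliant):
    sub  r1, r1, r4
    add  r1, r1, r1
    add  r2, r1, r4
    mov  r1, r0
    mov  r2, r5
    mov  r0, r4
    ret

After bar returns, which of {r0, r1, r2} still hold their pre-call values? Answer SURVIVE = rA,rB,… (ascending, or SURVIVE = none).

prologue: push r1 -> mem[0xba]=0xd4, sp=0xba
prologue: push r2 -> mem[0xb9]=0x1e, sp=0xb9
body[0] sub  r1, r1, r4 -> r1=0x59
body[1] add  r1, r1, r1 -> r1=0xb2
body[2] add  r2, r1, r4 -> r2=0x2d
body[3] mov  r1, r0 -> r1=0xd5
body[4] mov  r2, r5 -> r2=0xa6
body[5] mov  r0, r4 -> r0=0x7b
epilogue: pop r2=0x1e, sp=0xba
epilogue: pop r1=0xd4, sp=0xbb
r0: caller-saved, written=True
r1: callee-saved, written=True
r2: callee-saved, written=True

SURVIVE = r1,r2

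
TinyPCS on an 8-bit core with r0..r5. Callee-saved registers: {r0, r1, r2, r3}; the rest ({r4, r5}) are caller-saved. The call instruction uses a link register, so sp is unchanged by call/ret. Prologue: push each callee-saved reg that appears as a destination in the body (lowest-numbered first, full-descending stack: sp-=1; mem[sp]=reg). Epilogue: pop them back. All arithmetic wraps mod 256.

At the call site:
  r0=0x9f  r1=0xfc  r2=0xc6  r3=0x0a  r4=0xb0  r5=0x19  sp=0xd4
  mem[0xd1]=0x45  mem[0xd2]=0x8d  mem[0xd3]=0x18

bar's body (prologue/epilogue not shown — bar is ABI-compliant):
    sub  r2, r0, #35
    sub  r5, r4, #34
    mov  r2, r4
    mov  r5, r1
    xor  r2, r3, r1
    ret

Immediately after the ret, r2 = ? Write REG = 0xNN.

prologue: push r2 -> mem[0xd3]=0xc6, sp=0xd3
body[0] sub  r2, r0, #35 -> r2=0x7c
body[1] sub  r5, r4, #34 -> r5=0x8e
body[2] mov  r2, r4 -> r2=0xb0
body[3] mov  r5, r1 -> r5=0xfc
body[4] xor  r2, r3, r1 -> r2=0xf6
epilogue: pop r2=0xc6, sp=0xd4
r2 is callee-saved -> restored

REG = 0xc6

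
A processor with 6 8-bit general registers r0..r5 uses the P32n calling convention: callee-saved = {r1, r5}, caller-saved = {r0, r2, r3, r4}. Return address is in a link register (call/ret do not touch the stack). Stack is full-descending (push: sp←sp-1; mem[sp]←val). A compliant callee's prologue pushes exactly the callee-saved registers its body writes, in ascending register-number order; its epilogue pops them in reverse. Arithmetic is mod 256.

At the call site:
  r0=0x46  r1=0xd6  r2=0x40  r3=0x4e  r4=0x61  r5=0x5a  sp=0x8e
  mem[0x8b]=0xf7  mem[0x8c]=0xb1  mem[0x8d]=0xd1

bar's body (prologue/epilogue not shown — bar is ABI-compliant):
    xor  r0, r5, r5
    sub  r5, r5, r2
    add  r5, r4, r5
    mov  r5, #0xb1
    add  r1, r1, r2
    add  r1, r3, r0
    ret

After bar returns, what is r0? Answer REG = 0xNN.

REG = 0x00

prologue: push r1 → mem[0x8d]=0xd6, sp=0x8d
prologue: push r5 → mem[0x8c]=0x5a, sp=0x8c
body[0] xor  r0, r5, r5 → r0=0x00
body[1] sub  r5, r5, r2 → r5=0x1a
body[2] add  r5, r4, r5 → r5=0x7b
body[3] mov  r5, #0xb1 → r5=0xb1
body[4] add  r1, r1, r2 → r1=0x16
body[5] add  r1, r3, r0 → r1=0x4e
epilogue: pop r5=0x5a, sp=0x8d
epilogue: pop r1=0xd6, sp=0x8e
r0 is caller-saved → body value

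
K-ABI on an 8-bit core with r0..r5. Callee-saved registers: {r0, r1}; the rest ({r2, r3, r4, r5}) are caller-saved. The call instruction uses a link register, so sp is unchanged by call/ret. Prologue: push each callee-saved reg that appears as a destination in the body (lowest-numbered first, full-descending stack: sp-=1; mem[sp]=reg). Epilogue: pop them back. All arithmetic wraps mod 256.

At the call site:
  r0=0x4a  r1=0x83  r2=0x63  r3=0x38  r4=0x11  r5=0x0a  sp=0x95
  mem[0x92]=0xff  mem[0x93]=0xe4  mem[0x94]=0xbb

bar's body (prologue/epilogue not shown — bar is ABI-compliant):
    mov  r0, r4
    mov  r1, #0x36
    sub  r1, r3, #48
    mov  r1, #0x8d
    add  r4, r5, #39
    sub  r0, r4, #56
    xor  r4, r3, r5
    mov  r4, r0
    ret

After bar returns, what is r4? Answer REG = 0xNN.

REG = 0xf9

prologue: push r0 -> mem[0x94]=0x4a, sp=0x94
prologue: push r1 -> mem[0x93]=0x83, sp=0x93
body[0] mov  r0, r4 -> r0=0x11
body[1] mov  r1, #0x36 -> r1=0x36
body[2] sub  r1, r3, #48 -> r1=0x08
body[3] mov  r1, #0x8d -> r1=0x8d
body[4] add  r4, r5, #39 -> r4=0x31
body[5] sub  r0, r4, #56 -> r0=0xf9
body[6] xor  r4, r3, r5 -> r4=0x32
body[7] mov  r4, r0 -> r4=0xf9
epilogue: pop r1=0x83, sp=0x94
epilogue: pop r0=0x4a, sp=0x95
r4 is caller-saved -> body value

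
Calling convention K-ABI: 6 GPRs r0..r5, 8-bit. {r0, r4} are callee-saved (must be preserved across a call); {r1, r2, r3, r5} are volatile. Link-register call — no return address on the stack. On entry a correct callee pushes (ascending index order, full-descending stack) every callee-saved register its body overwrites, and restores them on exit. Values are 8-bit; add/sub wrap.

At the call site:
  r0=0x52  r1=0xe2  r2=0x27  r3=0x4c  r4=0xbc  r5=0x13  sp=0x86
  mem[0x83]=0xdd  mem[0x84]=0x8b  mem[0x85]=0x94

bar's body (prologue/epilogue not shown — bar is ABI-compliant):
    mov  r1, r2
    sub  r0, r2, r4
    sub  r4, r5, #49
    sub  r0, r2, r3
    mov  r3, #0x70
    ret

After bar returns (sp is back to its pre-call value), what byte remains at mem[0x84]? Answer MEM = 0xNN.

MEM = 0xbc

prologue: push r0 → mem[0x85]=0x52, sp=0x85
prologue: push r4 → mem[0x84]=0xbc, sp=0x84
body[0] mov  r1, r2 → r1=0x27
body[1] sub  r0, r2, r4 → r0=0x6b
body[2] sub  r4, r5, #49 → r4=0xe2
body[3] sub  r0, r2, r3 → r0=0xdb
body[4] mov  r3, #0x70 → r3=0x70
epilogue: pop r4=0xbc, sp=0x85
epilogue: pop r0=0x52, sp=0x86
prologue pushed ['r0', 'r4'] at ['0x85', '0x84']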